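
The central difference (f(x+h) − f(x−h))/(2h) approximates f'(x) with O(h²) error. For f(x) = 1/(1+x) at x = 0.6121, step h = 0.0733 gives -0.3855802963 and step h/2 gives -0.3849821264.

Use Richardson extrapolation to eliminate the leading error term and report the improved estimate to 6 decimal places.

-0.384783

r = 2: numerator weight 4, denominator 3.
2^2·A(h/2) = -1.5399285056; minus A(h) gives -1.1543482093.
Denominator 4 − 1 = 3.
Result: -0.3847827364
Shift from A(h/2): +0.0001993900.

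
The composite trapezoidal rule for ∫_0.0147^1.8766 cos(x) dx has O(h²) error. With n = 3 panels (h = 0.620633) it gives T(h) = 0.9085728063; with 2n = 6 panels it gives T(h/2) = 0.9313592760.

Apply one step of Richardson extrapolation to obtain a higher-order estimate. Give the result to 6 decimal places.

0.938955

Method order is 2; weight 2^2 = 4.
2^2*A(h/2) = 3.7254371040; minus A(h) gives 2.8168642977.
2.8168642977 ÷ 3 = 0.9389547659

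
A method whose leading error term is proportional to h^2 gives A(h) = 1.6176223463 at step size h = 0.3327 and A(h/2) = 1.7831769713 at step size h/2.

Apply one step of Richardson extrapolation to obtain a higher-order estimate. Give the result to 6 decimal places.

1.838362

r = 2: numerator weight 4, denominator 3.
A(h/2) − A(h) = 1.7831769713 − 1.6176223463 = 0.1655546250
Divide by 2^2 − 1 = 3: 0.1655546250/3 = 0.0551848750
R = A(h/2) + (A(h/2) − A(h))/3 = 1.7831769713 + 0.0551848750 = 1.8383618463
Shift from A(h/2): +0.0551848750.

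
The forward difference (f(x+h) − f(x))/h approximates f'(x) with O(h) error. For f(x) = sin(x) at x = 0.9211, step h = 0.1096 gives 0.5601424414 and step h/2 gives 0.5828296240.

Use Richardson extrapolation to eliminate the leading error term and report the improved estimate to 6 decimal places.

Order 1 gives 2^r = 2 and 2^r − 1 = 1.
Weighted: 1.1656592480 − 0.5601424414 = 0.6055168066
Denominator 2 − 1 = 1.
So the Richardson estimate is 0.6055168066.
Gap between inputs: 2.269e-02; correction applied: +0.0226871826.

0.605517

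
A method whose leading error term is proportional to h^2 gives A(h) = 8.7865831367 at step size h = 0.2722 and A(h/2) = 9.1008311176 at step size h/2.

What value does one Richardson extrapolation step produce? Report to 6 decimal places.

9.205580

Method order is 2; weight 2^2 = 4.
Difference of the inputs: 9.1008311176 − 8.7865831367 = 0.3142479809
Divide by 2^2 − 1 = 3: 0.3142479809/3 = 0.1047493270
R = A(h/2) + (A(h/2) − A(h))/3 = 9.1008311176 + 0.1047493270 = 9.2055804446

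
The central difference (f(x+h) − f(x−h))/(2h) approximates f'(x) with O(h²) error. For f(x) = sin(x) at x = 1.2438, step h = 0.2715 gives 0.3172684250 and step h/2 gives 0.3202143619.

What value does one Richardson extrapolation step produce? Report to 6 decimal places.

The method has order 2: 2^2 = 4.
Top: 4(0.3202143619) − (0.3172684250) = 0.9635890226
Extrapolated: 0.9635890226 / 3 = 0.3211963409

0.321196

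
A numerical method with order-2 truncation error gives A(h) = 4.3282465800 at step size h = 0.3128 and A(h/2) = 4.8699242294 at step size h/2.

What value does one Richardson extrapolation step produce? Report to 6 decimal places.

The method has order 2: 2^2 = 4.
2^2*A(h/2) = 19.4796969176; minus A(h) gives 15.1514503376.
(4*4.8699242294 − 4.3282465800)/(4 − 1) = 5.0504834459

5.050483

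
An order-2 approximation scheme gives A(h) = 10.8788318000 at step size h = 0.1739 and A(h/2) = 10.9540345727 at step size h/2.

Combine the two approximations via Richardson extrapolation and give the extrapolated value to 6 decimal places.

r = 2: numerator weight 4, denominator 3.
4 × 10.9540345727 = 43.8161382908; 43.8161382908 − 10.8788318000 = 32.9373064908
Denominator 4 − 1 = 3.
(4 × 10.9540345727 − 10.8788318000)/(4 − 1) = 10.9791021636
Shift from A(h/2): +0.0250675909.

10.979102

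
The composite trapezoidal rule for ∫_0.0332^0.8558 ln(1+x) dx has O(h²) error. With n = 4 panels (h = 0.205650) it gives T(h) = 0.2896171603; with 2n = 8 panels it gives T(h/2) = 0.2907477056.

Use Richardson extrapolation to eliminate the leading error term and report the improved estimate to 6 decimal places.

With r = 2 the leading error scales as h^2, so the weight is 2^2 = 4.
4 × 0.2907477056 − 0.2896171603 = 0.8733736621
Divide by 2^2 − 1 = 3.
0.8733736621 ÷ 3 = 0.2911245540

0.291125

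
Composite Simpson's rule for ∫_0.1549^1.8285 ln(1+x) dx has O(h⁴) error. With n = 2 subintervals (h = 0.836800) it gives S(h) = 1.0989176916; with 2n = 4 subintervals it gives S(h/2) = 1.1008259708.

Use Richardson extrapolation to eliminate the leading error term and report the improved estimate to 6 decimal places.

Method order is 4; weight 2^4 = 16.
16*1.1008259708 − 1.0989176916 = 16.5142978412
(16*1.1008259708 − 1.0989176916)/(16 − 1) = 1.1009531894

1.100953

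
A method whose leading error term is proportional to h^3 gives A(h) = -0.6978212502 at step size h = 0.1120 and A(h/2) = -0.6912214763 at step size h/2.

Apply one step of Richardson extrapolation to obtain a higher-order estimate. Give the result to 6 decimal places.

-0.690279

The method has order 3: 2^3 = 8.
Weighted: (-5.5297718104) − (-0.6978212502) = -4.8319505602
R = (-4.8319505602)/7 = -0.6902786515
Correction |R − A(h/2)| = 9.428e-04; gap |A(h/2) − A(h)| = 6.600e-03.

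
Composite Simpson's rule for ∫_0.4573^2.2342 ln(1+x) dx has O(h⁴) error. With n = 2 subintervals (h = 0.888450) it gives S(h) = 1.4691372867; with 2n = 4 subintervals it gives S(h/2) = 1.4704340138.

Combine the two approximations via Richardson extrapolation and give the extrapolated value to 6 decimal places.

1.470520

Error is O(h^4); halving h shrinks it by 2^4 = 16.
16×1.4704340138 − 1.4691372867 = 22.0578069341
R = 22.0578069341/15 = 1.4705204623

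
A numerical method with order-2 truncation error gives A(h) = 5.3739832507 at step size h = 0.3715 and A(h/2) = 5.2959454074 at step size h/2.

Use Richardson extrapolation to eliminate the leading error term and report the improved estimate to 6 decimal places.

With r = 2 the leading error scales as h^2, so the weight is 2^2 = 4.
2^2 × A(h/2) = 21.1837816296; minus A(h) gives 15.8097983789.
R = 15.8097983789/3 = 5.2699327930
Gap between inputs: 7.804e-02; correction applied: −0.0260126144.

5.269933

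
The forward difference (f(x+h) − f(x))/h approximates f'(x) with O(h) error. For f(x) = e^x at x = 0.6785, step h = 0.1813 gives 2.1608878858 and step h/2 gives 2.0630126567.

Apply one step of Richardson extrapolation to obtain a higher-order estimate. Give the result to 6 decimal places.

Method order is 1; weight 2^1 = 2.
A(h/2) − A(h) = 2.0630126567 − 2.1608878858 = -0.0978752291
Correction (A(h/2) − A(h))/(2 − 1) = (-0.0978752291)/1 = -0.0978752291
R = 2.0630126567 − 0.0978752291 = 1.9651374276
Gap between inputs: 9.788e-02; correction applied: −0.0978752291.

1.965137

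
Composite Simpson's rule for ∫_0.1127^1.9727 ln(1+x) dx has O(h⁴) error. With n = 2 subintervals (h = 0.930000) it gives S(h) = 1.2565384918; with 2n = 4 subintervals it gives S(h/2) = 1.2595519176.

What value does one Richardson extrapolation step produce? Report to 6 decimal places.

r = 4: numerator weight 16, denominator 15.
16·1.2595519176 − 1.2565384918 = 18.8962921898
18.8962921898 ÷ 15 = 1.2597528127

1.259753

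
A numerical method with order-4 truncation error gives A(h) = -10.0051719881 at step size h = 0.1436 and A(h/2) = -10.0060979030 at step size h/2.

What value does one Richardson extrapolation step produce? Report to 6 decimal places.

-10.006160

With r = 4 the leading error scales as h^4, so the weight is 2^4 = 16.
Difference of the inputs: -10.0060979030 − (-10.0051719881) = -0.0009259149
Divide by 2^4 − 1 = 15: (-0.0009259149)/15 = -0.0000617277
R = A(h/2) + (A(h/2) − A(h))/15 = -10.0060979030 − 0.0000617277 = -10.0061596307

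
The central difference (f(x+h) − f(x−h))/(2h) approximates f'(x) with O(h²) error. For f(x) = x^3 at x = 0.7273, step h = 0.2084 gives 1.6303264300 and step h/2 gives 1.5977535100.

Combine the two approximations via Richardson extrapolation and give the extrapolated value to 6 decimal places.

The method has order 2: 2^2 = 4.
4*1.5977535100 = 6.3910140400; 6.3910140400 − 1.6303264300 = 4.7606876100
Extrapolated: 4.7606876100 / 3 = 1.5868958700
Gap between inputs: 3.257e-02; correction applied: −0.0108576400.

1.586896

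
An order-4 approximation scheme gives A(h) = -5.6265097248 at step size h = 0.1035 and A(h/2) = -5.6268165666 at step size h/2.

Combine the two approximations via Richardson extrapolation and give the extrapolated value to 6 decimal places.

Method order is 4; weight 2^4 = 16.
A(h/2) − A(h) = -5.6268165666 − (-5.6265097248) = -0.0003068418
Divide by 2^4 − 1 = 15: (-0.0003068418)/15 = -0.0000204561
R = -5.6268165666 − 0.0000204561 = -5.6268370227

-5.626837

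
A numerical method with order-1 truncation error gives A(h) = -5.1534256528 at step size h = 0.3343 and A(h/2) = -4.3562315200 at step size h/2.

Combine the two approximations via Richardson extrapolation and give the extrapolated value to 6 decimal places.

r = 1, so 2^r = 2.
Difference of the inputs: -4.3562315200 − (-5.1534256528) = 0.7971941328
Divide by 2^1 − 1 = 1: 0.7971941328/1 = 0.7971941328
R = A(h/2) + (A(h/2) − A(h))/1 = -4.3562315200 + 0.7971941328 = -3.5590373872
Gap between inputs: 7.972e-01; correction applied: +0.7971941328.

-3.559037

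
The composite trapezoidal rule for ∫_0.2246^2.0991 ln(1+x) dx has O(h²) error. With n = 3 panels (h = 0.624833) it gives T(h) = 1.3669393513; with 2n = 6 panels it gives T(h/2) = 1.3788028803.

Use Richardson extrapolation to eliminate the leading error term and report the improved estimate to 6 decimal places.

1.382757

Error is O(h^2); halving h shrinks it by 2^2 = 4.
2^2*A(h/2) = 5.5152115212; minus A(h) gives 4.1482721699.
Denominator 4 − 1 = 3.
(4*1.3788028803 − 1.3669393513)/(4 − 1) = 1.3827573900
Correction |R − A(h/2)| = 3.955e-03; gap |A(h/2) − A(h)| = 1.186e-02.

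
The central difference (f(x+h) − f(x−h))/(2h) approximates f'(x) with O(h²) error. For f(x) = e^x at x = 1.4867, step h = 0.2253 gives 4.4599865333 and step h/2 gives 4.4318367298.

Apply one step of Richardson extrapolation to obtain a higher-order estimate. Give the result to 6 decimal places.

r = 2: numerator weight 4, denominator 3.
Numerator 4×A(h/2) − A(h) = 4×4.4318367298 − 4.4599865333 = 13.2673603859
Divide by 2^2 − 1 = 3.
Extrapolated: 13.2673603859 / 3 = 4.4224534620
Gap between inputs: 2.815e-02; correction applied: −0.0093832678.

4.422453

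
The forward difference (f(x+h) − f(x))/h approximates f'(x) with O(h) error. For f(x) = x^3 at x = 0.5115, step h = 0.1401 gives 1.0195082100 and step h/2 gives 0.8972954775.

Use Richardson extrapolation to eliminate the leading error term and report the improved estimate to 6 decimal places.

The method has order 1: 2^1 = 2.
Numerator 2×A(h/2) − A(h) = 2×0.8972954775 − 1.0195082100 = 0.7750827450
Denominator 2 − 1 = 1.
0.7750827450 ÷ 1 = 0.7750827450
Correction |R − A(h/2)| = 1.222e-01; gap |A(h/2) − A(h)| = 1.222e-01.

0.775083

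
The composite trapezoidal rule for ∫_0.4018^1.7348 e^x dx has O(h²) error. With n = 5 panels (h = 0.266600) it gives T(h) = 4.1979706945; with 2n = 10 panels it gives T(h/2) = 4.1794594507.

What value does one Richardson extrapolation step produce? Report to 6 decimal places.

With r = 2 the leading error scales as h^2, so the weight is 2^2 = 4.
Numerator 4*A(h/2) − A(h) = 4*4.1794594507 − 4.1979706945 = 12.5198671083
12.5198671083 ÷ 3 = 4.1732890361
Gap between inputs: 1.851e-02; correction applied: −0.0061704146.

4.173289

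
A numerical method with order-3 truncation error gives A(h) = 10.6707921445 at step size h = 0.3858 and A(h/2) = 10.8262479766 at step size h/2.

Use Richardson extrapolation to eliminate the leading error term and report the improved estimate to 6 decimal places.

10.848456

r = 3: numerator weight 8, denominator 7.
8×10.8262479766 = 86.6099838128; subtract 10.6707921445 → 75.9391916683
R = 75.9391916683/7 = 10.8484559526
Shift from A(h/2): +0.0222079760.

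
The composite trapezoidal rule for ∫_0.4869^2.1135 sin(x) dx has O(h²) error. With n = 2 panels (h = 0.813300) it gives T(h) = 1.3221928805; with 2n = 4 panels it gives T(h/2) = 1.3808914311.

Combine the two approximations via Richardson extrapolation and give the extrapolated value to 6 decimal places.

r = 2, so 2^r = 4.
Top: 4(1.3808914311) − (1.3221928805) = 4.2013728439
4.2013728439 ÷ 3 = 1.4004576146

1.400458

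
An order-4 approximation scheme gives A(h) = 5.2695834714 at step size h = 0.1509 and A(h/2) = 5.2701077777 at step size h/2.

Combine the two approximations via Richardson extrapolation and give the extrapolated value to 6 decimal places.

5.270143

The method has order 4: 2^4 = 16.
Top: 16(5.2701077777) − (5.2695834714) = 79.0521409718
Extrapolated: 79.0521409718 / 15 = 5.2701427315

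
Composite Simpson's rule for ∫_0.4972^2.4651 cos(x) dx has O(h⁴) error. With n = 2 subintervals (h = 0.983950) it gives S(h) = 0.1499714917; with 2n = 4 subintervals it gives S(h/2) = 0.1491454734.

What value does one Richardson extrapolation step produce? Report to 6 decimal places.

r = 4: numerator weight 16, denominator 15.
16 × 0.1491454734 = 2.3863275744; 2.3863275744 − 0.1499714917 = 2.2363560827
Divide by 2^4 − 1 = 15.
(16 × 0.1491454734 − 0.1499714917)/(16 − 1) = 0.1490904055

0.149090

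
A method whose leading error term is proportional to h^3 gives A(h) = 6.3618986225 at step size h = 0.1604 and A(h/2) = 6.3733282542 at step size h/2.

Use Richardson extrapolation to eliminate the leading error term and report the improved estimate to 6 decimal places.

6.374961

r = 3: numerator weight 8, denominator 7.
8*6.3733282542 − 6.3618986225 = 44.6247274111
Divide by 2^3 − 1 = 7.
Extrapolated: 44.6247274111 / 7 = 6.3749610587
Correction |R − A(h/2)| = 1.633e-03; gap |A(h/2) − A(h)| = 1.143e-02.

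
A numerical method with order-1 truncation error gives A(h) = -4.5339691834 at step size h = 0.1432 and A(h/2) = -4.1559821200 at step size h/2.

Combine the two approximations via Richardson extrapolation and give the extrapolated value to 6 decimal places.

-3.777995

r = 1: numerator weight 2, denominator 1.
Weighted: (-8.3119642400) − (-4.5339691834) = -3.7779950566
Divide by 2^1 − 1 = 1.
(-3.7779950566) ÷ 1 = -3.7779950566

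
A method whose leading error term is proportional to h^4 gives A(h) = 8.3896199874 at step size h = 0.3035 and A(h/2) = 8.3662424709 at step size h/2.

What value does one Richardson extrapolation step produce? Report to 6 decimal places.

r = 4: numerator weight 16, denominator 15.
Top: 16(8.3662424709) − (8.3896199874) = 125.4702595470
125.4702595470 ÷ 15 = 8.3646839698
Correction |R − A(h/2)| = 1.559e-03; gap |A(h/2) − A(h)| = 2.338e-02.

8.364684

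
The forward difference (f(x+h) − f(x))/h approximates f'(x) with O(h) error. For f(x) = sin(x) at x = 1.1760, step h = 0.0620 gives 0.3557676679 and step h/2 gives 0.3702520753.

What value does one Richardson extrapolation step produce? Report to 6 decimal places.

Method order is 1; weight 2^1 = 2.
2*0.3702520753 = 0.7405041506; subtract 0.3557676679 → 0.3847364827
Extrapolated: 0.3847364827 / 1 = 0.3847364827

0.384736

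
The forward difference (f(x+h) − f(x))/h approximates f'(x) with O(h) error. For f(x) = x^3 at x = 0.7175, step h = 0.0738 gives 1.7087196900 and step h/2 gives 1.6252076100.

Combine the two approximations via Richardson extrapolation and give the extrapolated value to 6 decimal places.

The method has order 1: 2^1 = 2.
2×1.6252076100 = 3.2504152200; subtract 1.7087196900 → 1.5416955300
Extrapolated: 1.5416955300 / 1 = 1.5416955300
Gap between inputs: 8.351e-02; correction applied: −0.0835120800.

1.541696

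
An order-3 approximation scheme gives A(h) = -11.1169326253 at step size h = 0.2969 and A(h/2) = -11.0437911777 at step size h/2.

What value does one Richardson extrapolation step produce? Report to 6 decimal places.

-11.033342

r = 3, so 2^r = 8.
Top: 8(-11.0437911777) − (-11.1169326253) = -77.2333967963
Divide by 2^3 − 1 = 7.
Extrapolated: (-77.2333967963) / 7 = -11.0333423995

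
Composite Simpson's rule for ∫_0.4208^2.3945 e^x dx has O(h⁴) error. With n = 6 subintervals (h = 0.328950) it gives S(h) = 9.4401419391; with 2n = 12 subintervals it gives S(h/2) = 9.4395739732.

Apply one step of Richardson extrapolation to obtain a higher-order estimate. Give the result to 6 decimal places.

Error is O(h^4); halving h shrinks it by 2^4 = 16.
Weighted: 151.0331835712 − 9.4401419391 = 141.5930416321
Divide by 2^4 − 1 = 15.
R = 141.5930416321/15 = 9.4395361088

9.439536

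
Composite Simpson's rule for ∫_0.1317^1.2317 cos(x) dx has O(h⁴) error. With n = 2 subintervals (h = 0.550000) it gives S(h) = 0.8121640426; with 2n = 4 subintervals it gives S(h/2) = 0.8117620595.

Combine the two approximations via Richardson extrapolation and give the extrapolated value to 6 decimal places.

0.811735

r = 4: numerator weight 16, denominator 15.
Top: 16(0.8117620595) − (0.8121640426) = 12.1760289094
R = 12.1760289094/15 = 0.8117352606
Gap between inputs: 4.020e-04; correction applied: −0.0000267989.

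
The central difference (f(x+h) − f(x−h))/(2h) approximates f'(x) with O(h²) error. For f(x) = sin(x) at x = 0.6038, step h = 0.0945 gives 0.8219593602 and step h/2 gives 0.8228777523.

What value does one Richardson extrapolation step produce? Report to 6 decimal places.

0.823184

Method order is 2; weight 2^2 = 4.
4 × 0.8228777523 = 3.2915110092; subtract 0.8219593602 → 2.4695516490
2.4695516490 ÷ 3 = 0.8231838830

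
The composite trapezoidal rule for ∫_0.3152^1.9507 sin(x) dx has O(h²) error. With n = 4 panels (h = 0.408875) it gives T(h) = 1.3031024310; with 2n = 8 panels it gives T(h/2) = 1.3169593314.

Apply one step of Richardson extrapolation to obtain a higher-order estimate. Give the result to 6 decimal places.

1.321578

r = 2: numerator weight 4, denominator 3.
4·1.3169593314 − 1.3031024310 = 3.9647348946
Extrapolated: 3.9647348946 / 3 = 1.3215782982
Shift from A(h/2): +0.0046189668.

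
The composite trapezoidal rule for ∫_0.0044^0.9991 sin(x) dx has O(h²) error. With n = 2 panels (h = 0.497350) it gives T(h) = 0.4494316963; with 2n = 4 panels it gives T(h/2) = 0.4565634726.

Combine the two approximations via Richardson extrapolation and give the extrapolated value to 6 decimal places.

r = 2, so 2^r = 4.
Numerator 4×A(h/2) − A(h) = 4×0.4565634726 − 0.4494316963 = 1.3768221941
Divide by 2^2 − 1 = 3.
Result: 0.4589407314
Shift from A(h/2): +0.0023772588.

0.458941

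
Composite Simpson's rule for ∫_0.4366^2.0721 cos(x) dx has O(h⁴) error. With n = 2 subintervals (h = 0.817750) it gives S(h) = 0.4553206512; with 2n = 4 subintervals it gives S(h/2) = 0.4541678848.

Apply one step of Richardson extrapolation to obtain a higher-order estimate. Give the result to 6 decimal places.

0.454091

r = 4: numerator weight 16, denominator 15.
A(h/2) − A(h) = 0.4541678848 − 0.4553206512 = -0.0011527664
Divide by 2^4 − 1 = 15: (-0.0011527664)/15 = -0.0000768511
R = 0.4541678848 − 0.0000768511 = 0.4540910337
Gap between inputs: 1.153e-03; correction applied: −0.0000768511.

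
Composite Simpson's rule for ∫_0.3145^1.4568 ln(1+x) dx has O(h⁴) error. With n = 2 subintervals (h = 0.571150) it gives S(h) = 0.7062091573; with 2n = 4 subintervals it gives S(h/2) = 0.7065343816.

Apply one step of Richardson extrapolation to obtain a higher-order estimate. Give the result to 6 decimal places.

r = 4: numerator weight 16, denominator 15.
Numerator 16·A(h/2) − A(h) = 16·0.7065343816 − 0.7062091573 = 10.5983409483
Divide by 2^4 − 1 = 15.
Extrapolated: 10.5983409483 / 15 = 0.7065560632
Gap between inputs: 3.252e-04; correction applied: +0.0000216816.

0.706556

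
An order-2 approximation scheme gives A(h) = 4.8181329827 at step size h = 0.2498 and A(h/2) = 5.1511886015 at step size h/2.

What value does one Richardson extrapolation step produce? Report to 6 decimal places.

Leading term ∝ h^2; use weight 4 = 2^2.
4×5.1511886015 = 20.6047544060; 20.6047544060 − 4.8181329827 = 15.7866214233
Divide by 2^2 − 1 = 3.
Result: 5.2622071411
Correction |R − A(h/2)| = 1.110e-01; gap |A(h/2) − A(h)| = 3.331e-01.

5.262207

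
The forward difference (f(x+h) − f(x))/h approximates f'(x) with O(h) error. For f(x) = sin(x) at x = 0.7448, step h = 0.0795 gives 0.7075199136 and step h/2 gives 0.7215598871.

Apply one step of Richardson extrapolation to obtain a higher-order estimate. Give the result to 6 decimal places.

Leading term ∝ h^1; use weight 2 = 2^1.
Numerator 2×A(h/2) − A(h) = 2×0.7215598871 − 0.7075199136 = 0.7355998606
Denominator 2 − 1 = 1.
R = 0.7355998606/1 = 0.7355998606

0.735600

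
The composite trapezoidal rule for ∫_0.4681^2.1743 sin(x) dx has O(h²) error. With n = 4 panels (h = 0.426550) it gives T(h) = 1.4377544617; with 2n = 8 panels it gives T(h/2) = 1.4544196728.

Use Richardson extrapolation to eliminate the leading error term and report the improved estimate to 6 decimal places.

1.459975

Leading term ∝ h^2; use weight 4 = 2^2.
4 × 1.4544196728 − 1.4377544617 = 4.3799242295
Divide by 2^2 − 1 = 3.
Extrapolated: 4.3799242295 / 3 = 1.4599747432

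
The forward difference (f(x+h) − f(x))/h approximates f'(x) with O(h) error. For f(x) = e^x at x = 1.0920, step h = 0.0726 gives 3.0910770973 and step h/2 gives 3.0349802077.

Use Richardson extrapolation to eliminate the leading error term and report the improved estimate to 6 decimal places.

r = 1: numerator weight 2, denominator 1.
2·3.0349802077 = 6.0699604154; subtract 3.0910770973 → 2.9788833181
R = 2.9788833181/1 = 2.9788833181
Gap between inputs: 5.610e-02; correction applied: −0.0560968896.

2.978883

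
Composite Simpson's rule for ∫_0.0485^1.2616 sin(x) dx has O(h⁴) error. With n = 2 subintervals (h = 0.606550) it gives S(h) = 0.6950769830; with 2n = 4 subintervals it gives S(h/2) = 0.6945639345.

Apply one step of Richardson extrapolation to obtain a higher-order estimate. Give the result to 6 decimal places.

Method order is 4; weight 2^4 = 16.
Numerator 16·A(h/2) − A(h) = 16·0.6945639345 − 0.6950769830 = 10.4179459690
Extrapolated: 10.4179459690 / 15 = 0.6945297313

0.694530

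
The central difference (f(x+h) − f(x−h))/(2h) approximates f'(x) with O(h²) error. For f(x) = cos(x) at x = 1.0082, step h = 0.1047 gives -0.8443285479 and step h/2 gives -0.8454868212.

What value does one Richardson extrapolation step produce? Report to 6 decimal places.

-0.845873

r = 2: numerator weight 4, denominator 3.
2^2×A(h/2) = -3.3819472848; minus A(h) gives -2.5376187369.
Divide by 2^2 − 1 = 3.
So the Richardson estimate is -0.8458729123.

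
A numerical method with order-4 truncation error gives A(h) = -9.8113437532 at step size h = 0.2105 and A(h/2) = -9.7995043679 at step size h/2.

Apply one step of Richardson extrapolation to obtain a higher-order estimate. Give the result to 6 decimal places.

-9.798715

Error is O(h^4); halving h shrinks it by 2^4 = 16.
2^4·A(h/2) = -156.7920698864; minus A(h) gives -146.9807261332.
R = (-146.9807261332)/15 = -9.7987150755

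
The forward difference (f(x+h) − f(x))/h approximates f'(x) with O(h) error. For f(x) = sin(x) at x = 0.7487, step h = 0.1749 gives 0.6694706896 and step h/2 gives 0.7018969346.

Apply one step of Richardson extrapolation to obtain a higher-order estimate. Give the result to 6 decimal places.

0.734323

r = 1, so 2^r = 2.
Top: 2(0.7018969346) − (0.6694706896) = 0.7343231796
Divide by 2^1 − 1 = 1.
R = 0.7343231796/1 = 0.7343231796
Gap between inputs: 3.243e-02; correction applied: +0.0324262450.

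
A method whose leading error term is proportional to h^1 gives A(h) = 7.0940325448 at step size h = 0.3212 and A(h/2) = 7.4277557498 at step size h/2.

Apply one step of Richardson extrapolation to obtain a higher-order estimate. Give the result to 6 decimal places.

Method order is 1; weight 2^1 = 2.
Numerator 2×A(h/2) − A(h) = 2×7.4277557498 − 7.0940325448 = 7.7614789548
Divide by 2^1 − 1 = 1.
7.7614789548 ÷ 1 = 7.7614789548
Shift from A(h/2): +0.3337232050.

7.761479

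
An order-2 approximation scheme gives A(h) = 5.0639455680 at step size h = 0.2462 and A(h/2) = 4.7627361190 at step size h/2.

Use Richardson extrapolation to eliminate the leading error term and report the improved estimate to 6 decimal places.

The method has order 2: 2^2 = 4.
2^2*A(h/2) = 19.0509444760; minus A(h) gives 13.9869989080.
Extrapolated: 13.9869989080 / 3 = 4.6623329693
Shift from A(h/2): −0.1004031497.

4.662333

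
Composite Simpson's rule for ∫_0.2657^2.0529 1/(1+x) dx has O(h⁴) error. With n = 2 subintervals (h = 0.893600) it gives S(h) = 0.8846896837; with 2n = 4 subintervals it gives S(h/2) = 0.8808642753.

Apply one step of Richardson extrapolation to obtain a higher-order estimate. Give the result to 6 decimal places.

0.880609

With r = 4 the leading error scales as h^4, so the weight is 2^4 = 16.
16*0.8808642753 = 14.0938284048; subtract 0.8846896837 → 13.2091387211
R = 13.2091387211/15 = 0.8806092481
Shift from A(h/2): −0.0002550272.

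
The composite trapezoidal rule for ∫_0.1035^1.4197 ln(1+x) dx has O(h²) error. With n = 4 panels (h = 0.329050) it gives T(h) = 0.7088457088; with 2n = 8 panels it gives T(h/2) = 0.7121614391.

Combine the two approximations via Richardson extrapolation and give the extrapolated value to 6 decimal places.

The method has order 2: 2^2 = 4.
4·0.7121614391 = 2.8486457564; 2.8486457564 − 0.7088457088 = 2.1398000476
R = 2.1398000476/3 = 0.7132666825

0.713267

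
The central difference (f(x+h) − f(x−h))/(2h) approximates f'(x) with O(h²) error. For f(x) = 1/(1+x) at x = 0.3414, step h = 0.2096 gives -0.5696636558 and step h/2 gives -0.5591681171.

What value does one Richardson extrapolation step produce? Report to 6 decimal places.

-0.555670

Leading term ∝ h^2; use weight 4 = 2^2.
Numerator 4·A(h/2) − A(h) = 4·(-0.5591681171) − (-0.5696636558) = -1.6670088126
Divide by 2^2 − 1 = 3.
Result: -0.5556696042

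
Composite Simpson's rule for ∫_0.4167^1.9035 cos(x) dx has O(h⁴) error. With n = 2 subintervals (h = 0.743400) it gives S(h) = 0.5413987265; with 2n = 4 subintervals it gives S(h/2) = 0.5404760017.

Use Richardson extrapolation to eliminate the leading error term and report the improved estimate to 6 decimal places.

r = 4: numerator weight 16, denominator 15.
16·0.5404760017 = 8.6476160272; subtract 0.5413987265 → 8.1062173007
Extrapolated: 8.1062173007 / 15 = 0.5404144867
Gap between inputs: 9.227e-04; correction applied: −0.0000615150.

0.540414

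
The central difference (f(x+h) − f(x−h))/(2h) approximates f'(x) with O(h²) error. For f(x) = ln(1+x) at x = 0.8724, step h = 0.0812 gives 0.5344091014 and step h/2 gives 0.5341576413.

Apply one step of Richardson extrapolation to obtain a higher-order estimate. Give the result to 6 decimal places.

Leading term ∝ h^2; use weight 4 = 2^2.
2^2 × A(h/2) = 2.1366305652; minus A(h) gives 1.6022214638.
1.6022214638 ÷ 3 = 0.5340738213
Shift from A(h/2): −0.0000838200.

0.534074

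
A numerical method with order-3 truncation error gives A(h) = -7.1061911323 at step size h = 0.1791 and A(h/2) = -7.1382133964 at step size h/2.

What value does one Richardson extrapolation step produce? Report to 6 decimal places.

-7.142788

Method order is 3; weight 2^3 = 8.
Numerator 8*A(h/2) − A(h) = 8*(-7.1382133964) − (-7.1061911323) = -49.9995160389
Denominator 8 − 1 = 7.
R = (-49.9995160389)/7 = -7.1427880056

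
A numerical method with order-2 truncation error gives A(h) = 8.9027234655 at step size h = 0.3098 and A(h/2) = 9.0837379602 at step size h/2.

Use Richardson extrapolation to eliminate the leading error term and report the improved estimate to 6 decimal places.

r = 2, so 2^r = 4.
Numerator 4 × A(h/2) − A(h) = 4 × 9.0837379602 − 8.9027234655 = 27.4322283753
Divide by 2^2 − 1 = 3.
So the Richardson estimate is 9.1440761251.

9.144076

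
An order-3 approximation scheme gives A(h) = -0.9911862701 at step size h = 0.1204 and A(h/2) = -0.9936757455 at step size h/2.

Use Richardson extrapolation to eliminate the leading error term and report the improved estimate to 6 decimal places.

-0.994031

Method order is 3; weight 2^3 = 8.
2^3·A(h/2) = -7.9494059640; minus A(h) gives -6.9582196939.
Denominator 8 − 1 = 7.
Extrapolated: (-6.9582196939) / 7 = -0.9940313848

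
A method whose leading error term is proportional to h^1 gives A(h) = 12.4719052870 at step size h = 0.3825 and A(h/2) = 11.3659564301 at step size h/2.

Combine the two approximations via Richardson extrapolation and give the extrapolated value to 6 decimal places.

r = 1: numerator weight 2, denominator 1.
2 × 11.3659564301 = 22.7319128602; 22.7319128602 − 12.4719052870 = 10.2600075732
Extrapolated: 10.2600075732 / 1 = 10.2600075732

10.260008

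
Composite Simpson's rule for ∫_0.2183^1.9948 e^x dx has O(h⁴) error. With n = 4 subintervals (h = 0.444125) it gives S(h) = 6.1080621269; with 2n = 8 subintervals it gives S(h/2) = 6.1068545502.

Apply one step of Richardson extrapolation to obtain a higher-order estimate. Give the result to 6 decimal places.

6.106774

The method has order 4: 2^4 = 16.
Numerator 16*A(h/2) − A(h) = 16*6.1068545502 − 6.1080621269 = 91.6016106763
Extrapolated: 91.6016106763 / 15 = 6.1067740451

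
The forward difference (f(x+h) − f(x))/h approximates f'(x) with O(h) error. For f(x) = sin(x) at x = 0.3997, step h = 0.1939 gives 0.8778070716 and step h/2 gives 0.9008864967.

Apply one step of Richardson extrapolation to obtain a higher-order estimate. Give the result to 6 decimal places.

0.923966

Leading term ∝ h^1; use weight 2 = 2^1.
Numerator 2*A(h/2) − A(h) = 2*0.9008864967 − 0.8778070716 = 0.9239659218
Extrapolated: 0.9239659218 / 1 = 0.9239659218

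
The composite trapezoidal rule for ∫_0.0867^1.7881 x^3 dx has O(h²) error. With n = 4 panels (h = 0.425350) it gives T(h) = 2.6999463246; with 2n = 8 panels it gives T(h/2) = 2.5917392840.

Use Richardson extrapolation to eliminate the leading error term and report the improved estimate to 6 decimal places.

2.555670

Leading term ∝ h^2; use weight 4 = 2^2.
Top: 4(2.5917392840) − (2.6999463246) = 7.6670108114
R = 7.6670108114/3 = 2.5556702705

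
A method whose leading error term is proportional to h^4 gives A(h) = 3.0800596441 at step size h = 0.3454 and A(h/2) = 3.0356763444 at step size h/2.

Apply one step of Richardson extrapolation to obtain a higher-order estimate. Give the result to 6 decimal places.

Leading term ∝ h^4; use weight 16 = 2^4.
Numerator 16 × A(h/2) − A(h) = 16 × 3.0356763444 − 3.0800596441 = 45.4907618663
Divide by 2^4 − 1 = 15.
(16 × 3.0356763444 − 3.0800596441)/(16 − 1) = 3.0327174578

3.032717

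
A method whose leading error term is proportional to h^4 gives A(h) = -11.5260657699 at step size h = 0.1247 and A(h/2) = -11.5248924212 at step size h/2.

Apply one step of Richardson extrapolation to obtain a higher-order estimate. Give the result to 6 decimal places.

With r = 4 the leading error scales as h^4, so the weight is 2^4 = 16.
A(h/2) − A(h) = -11.5248924212 − (-11.5260657699) = 0.0011733487
Divide by 2^4 − 1 = 15: 0.0011733487/15 = 0.0000782232
R = -11.5248924212 + 0.0000782232 = -11.5248141980

-11.524814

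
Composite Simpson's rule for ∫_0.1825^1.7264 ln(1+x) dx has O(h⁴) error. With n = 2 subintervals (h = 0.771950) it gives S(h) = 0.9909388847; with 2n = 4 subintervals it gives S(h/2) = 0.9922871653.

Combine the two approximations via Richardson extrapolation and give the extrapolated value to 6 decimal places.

The method has order 4: 2^4 = 16.
A(h/2) − A(h) = 0.9922871653 − 0.9909388847 = 0.0013482806
Correction (A(h/2) − A(h))/(16 − 1) = 0.0013482806/15 = 0.0000898854
R = 0.9922871653 + 0.0000898854 = 0.9923770507

0.992377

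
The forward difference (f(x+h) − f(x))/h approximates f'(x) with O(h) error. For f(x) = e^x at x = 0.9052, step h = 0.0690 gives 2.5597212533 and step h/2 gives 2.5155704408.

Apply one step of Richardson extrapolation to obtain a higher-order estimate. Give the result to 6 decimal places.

2.471420

Order 1 gives 2^r = 2 and 2^r − 1 = 1.
2 × 2.5155704408 = 5.0311408816; 5.0311408816 − 2.5597212533 = 2.4714196283
Divide by 2^1 − 1 = 1.
So the Richardson estimate is 2.4714196283.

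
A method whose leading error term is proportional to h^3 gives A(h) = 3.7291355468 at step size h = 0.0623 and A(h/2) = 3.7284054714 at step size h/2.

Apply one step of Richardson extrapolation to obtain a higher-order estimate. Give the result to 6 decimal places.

3.728301

Method order is 3; weight 2^3 = 8.
8*3.7284054714 − 3.7291355468 = 26.0981082244
Divide by 2^3 − 1 = 7.
Extrapolated: 26.0981082244 / 7 = 3.7283011749
Gap between inputs: 7.301e-04; correction applied: −0.0001042965.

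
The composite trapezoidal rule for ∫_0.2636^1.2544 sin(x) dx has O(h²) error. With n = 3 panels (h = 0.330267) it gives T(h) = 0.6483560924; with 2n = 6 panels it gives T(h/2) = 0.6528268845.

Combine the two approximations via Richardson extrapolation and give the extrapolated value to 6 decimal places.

Order 2 gives 2^r = 4 and 2^r − 1 = 3.
Top: 4(0.6528268845) − (0.6483560924) = 1.9629514456
Extrapolated: 1.9629514456 / 3 = 0.6543171485

0.654317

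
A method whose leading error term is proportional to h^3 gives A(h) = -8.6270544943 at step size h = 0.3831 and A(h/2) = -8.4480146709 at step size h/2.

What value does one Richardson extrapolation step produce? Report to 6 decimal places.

The method has order 3: 2^3 = 8.
8 × (-8.4480146709) = -67.5841173672; subtract (-8.6270544943) → -58.9570628729
(-58.9570628729) ÷ 7 = -8.4224375533

-8.422438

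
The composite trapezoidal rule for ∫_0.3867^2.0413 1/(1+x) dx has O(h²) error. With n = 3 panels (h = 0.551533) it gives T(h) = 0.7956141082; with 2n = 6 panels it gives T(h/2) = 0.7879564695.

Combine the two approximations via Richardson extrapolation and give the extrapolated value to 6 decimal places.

Leading term ∝ h^2; use weight 4 = 2^2.
Difference of the inputs: 0.7879564695 − 0.7956141082 = -0.0076576387
Divide by 2^2 − 1 = 3: (-0.0076576387)/3 = -0.0025525462
R = 0.7879564695 − 0.0025525462 = 0.7854039233

0.785404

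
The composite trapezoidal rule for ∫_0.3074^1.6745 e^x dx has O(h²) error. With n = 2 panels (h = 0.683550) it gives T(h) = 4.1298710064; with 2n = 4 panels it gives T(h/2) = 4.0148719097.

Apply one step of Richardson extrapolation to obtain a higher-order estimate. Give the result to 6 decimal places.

r = 2: numerator weight 4, denominator 3.
Numerator 4×A(h/2) − A(h) = 4×4.0148719097 − 4.1298710064 = 11.9296166324
(4×4.0148719097 − 4.1298710064)/(4 − 1) = 3.9765388775
Gap between inputs: 1.150e-01; correction applied: −0.0383330322.

3.976539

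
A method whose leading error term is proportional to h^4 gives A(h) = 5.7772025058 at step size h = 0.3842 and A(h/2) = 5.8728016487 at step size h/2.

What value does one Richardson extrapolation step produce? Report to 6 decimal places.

Leading term ∝ h^4; use weight 16 = 2^4.
16*5.8728016487 − 5.7772025058 = 88.1876238734
Divide by 2^4 − 1 = 15.
So the Richardson estimate is 5.8791749249.

5.879175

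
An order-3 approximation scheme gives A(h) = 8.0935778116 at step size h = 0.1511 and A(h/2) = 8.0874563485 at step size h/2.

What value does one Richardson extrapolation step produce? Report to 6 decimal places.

8.086582

The method has order 3: 2^3 = 8.
Top: 8(8.0874563485) − (8.0935778116) = 56.6060729764
Divide by 2^3 − 1 = 7.
Extrapolated: 56.6060729764 / 7 = 8.0865818538
Gap between inputs: 6.121e-03; correction applied: −0.0008744947.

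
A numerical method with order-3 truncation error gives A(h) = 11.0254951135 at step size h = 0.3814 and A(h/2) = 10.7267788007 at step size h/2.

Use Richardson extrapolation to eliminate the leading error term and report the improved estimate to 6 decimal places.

r = 3, so 2^r = 8.
8·10.7267788007 − 11.0254951135 = 74.7887352921
Divide by 2^3 − 1 = 7.
Result: 10.6841050417
Gap between inputs: 2.987e-01; correction applied: −0.0426737590.

10.684105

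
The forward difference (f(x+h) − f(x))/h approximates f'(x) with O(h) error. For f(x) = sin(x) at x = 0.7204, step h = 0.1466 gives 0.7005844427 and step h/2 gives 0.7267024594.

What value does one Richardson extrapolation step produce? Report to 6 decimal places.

With r = 1 the leading error scales as h^1, so the weight is 2^1 = 2.
2×0.7267024594 = 1.4534049188; subtract 0.7005844427 → 0.7528204761
Divide by 2^1 − 1 = 1.
Result: 0.7528204761

0.752820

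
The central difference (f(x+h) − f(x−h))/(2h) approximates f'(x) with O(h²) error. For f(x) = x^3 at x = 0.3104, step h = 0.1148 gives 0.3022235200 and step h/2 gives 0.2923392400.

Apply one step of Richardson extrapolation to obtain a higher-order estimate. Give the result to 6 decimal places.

0.289044

Leading term ∝ h^2; use weight 4 = 2^2.
4×0.2923392400 − 0.3022235200 = 0.8671334400
Divide by 2^2 − 1 = 3.
Extrapolated: 0.8671334400 / 3 = 0.2890444800
Gap between inputs: 9.884e-03; correction applied: −0.0032947600.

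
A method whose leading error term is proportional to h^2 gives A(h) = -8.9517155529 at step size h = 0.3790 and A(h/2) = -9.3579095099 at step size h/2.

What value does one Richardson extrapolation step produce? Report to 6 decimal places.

With r = 2 the leading error scales as h^2, so the weight is 2^2 = 4.
4*(-9.3579095099) = -37.4316380396; (-37.4316380396) − (-8.9517155529) = -28.4799224867
R = (-28.4799224867)/3 = -9.4933074956
Gap between inputs: 4.062e-01; correction applied: −0.1353979857.

-9.493307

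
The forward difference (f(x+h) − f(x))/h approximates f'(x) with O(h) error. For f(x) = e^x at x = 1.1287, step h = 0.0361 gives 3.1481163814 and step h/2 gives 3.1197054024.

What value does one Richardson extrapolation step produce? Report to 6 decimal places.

Order 1 gives 2^r = 2 and 2^r − 1 = 1.
2*3.1197054024 − 3.1481163814 = 3.0912944234
Divide by 2^1 − 1 = 1.
Result: 3.0912944234

3.091294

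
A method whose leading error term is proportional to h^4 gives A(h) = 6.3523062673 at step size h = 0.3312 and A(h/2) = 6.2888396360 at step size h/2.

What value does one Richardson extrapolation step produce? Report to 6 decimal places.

6.284609

r = 4: numerator weight 16, denominator 15.
16×6.2888396360 = 100.6214341760; 100.6214341760 − 6.3523062673 = 94.2691279087
R = 94.2691279087/15 = 6.2846085272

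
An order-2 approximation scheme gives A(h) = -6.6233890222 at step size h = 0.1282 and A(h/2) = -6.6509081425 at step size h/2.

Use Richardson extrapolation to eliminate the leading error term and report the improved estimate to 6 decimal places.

The method has order 2: 2^2 = 4.
4 × (-6.6509081425) − (-6.6233890222) = -19.9802435478
Denominator 4 − 1 = 3.
Result: -6.6600811826

-6.660081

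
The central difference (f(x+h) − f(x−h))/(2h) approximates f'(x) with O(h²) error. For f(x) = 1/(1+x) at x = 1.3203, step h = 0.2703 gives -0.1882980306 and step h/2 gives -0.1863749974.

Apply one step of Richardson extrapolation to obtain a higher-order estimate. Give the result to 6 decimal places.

-0.185734

With r = 2 the leading error scales as h^2, so the weight is 2^2 = 4.
A(h/2) − A(h) = -0.1863749974 − (-0.1882980306) = 0.0019230332
Correction (A(h/2) − A(h))/(4 − 1) = 0.0019230332/3 = 0.0006410111
R = -0.1863749974 + 0.0006410111 = -0.1857339863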